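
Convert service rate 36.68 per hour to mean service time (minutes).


Mean service time = 60/mu = 60/36.68 = 1.64 minutes

1.64 minutes


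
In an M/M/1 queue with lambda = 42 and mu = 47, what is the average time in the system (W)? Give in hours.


W = 1/(mu - lambda) = 1/(47 - 42) = 0.2 hours

0.2 hours


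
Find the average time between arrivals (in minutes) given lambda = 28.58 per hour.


Mean interarrival time = 60/lambda = 60/28.58 = 2.1 minutes

2.1 minutes


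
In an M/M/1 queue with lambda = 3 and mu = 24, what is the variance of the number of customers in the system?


rho = 3/24; Var(N) = rho/(1-rho)^2 = 0.16

0.16


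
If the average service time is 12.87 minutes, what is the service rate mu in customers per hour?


mu = 60 / avg_service_time = 60 / 12.87 = 4.66 per hour

4.66 per hour


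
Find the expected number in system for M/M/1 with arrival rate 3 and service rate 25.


rho = 3/25; L = rho/(1-rho) = 0.14

0.14


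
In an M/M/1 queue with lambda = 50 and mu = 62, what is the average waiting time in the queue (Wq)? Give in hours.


rho = 50/62; Wq = rho/(mu - lambda) = 0.0672 hours

0.0672 hours


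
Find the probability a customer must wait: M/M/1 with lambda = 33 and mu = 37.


P(wait) = rho = lambda/mu = 33/37 = 0.8919

0.8919


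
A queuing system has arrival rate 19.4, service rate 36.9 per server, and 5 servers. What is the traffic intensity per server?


rho = lambda / (c * mu) = 19.4 / (5 * 36.9) = 0.1051

0.1051


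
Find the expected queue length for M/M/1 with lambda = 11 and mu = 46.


rho = 11/46; Lq = rho^2/(1-rho) = 0.08

0.08


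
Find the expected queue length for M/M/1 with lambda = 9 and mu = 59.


rho = 9/59; Lq = rho^2/(1-rho) = 0.03

0.03


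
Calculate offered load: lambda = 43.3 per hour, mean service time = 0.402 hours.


Offered load a = lambda * E[S] = 43.3 * 0.402 = 17.41 Erlangs

17.41 Erlangs


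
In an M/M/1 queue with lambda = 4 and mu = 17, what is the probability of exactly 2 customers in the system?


rho = 4/17; P(n) = (1-rho)*rho^n = (1-4/17)*(4/17)^2 = 0.0423

0.0423


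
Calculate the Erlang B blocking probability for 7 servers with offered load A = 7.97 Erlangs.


B(N,A) = (A^N/N!) / sum(A^k/k!, k=0..N) with N=7, A=7.97 = 0.3065

0.3065


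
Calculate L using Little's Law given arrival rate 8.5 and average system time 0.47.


L = lambda * W = 8.5 * 0.47 = 4.0

4.0


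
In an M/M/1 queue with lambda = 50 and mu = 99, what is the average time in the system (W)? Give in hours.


W = 1/(mu - lambda) = 1/(99 - 50) = 0.0204 hours

0.0204 hours


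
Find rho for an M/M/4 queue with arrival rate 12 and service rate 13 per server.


rho = lambda/(c*mu) = 12/(4*13) = 0.2308

0.2308


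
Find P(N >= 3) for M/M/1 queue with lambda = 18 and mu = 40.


P(N >= 3) = rho^3 = (18/40)^3 = 0.0911

0.0911


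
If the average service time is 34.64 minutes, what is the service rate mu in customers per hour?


mu = 60 / avg_service_time = 60 / 34.64 = 1.73 per hour

1.73 per hour


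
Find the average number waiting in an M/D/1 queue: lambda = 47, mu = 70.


M/D/1: Lq = rho^2 / (2*(1-rho)) where rho = 47/70; Lq = 0.69

0.69


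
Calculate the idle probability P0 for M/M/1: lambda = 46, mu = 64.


P0 = 1 - rho = 1 - 46/64 = 0.2813

0.2813


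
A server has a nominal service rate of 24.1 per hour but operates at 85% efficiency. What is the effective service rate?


Effective rate = mu * efficiency = 24.1 * 0.85 = 20.49 per hour

20.49 per hour


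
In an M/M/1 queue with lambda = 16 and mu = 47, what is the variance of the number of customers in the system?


rho = 16/47; Var(N) = rho/(1-rho)^2 = 0.78

0.78


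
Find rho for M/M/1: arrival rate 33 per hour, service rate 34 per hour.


rho = lambda/mu = 33/34 = 0.9706

0.9706


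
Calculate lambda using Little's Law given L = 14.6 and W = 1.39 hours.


lambda = L / W = 14.6 / 1.39 = 10.5 per hour

10.5 per hour


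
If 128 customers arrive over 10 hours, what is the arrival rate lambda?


lambda = total arrivals / time = 128 / 10 = 12.8 per hour

12.8 per hour


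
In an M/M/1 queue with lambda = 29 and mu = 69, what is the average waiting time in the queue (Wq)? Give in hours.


rho = 29/69; Wq = rho/(mu - lambda) = 0.0105 hours

0.0105 hours


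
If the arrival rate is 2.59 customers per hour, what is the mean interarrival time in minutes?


Mean interarrival time = 60/lambda = 60/2.59 = 23.17 minutes

23.17 minutes


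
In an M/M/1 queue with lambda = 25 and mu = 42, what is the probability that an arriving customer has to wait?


P(wait) = rho = lambda/mu = 25/42 = 0.5952

0.5952


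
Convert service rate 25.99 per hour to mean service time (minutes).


Mean service time = 60/mu = 60/25.99 = 2.31 minutes

2.31 minutes


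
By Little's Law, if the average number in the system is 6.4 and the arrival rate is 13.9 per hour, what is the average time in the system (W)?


W = L / lambda = 6.4 / 13.9 = 0.4604 hours

0.4604 hours


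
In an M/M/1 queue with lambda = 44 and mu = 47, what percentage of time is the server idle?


Idle fraction = (1 - rho) * 100 = (1 - 44/47) * 100 = 6.4%

6.4%


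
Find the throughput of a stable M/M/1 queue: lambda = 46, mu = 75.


For a stable queue (lambda < mu), throughput = lambda = 46 per hour

46 per hour


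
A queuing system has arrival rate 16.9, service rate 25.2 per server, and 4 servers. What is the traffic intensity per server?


rho = lambda / (c * mu) = 16.9 / (4 * 25.2) = 0.1677

0.1677


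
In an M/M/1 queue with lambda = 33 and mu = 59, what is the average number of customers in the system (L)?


rho = 33/59; L = rho/(1-rho) = 1.27

1.27


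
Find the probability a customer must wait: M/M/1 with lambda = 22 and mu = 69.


P(wait) = rho = lambda/mu = 22/69 = 0.3188

0.3188


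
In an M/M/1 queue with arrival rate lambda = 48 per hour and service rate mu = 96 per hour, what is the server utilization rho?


rho = lambda/mu = 48/96 = 0.5

0.5


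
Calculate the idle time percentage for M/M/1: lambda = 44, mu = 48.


Idle fraction = (1 - rho) * 100 = (1 - 44/48) * 100 = 8.3%

8.3%


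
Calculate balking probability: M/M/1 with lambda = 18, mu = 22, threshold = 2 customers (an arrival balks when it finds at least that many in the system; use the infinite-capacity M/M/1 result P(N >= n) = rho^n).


P(N >= 2) = rho^2 = (18/22)^2 = 0.6694

0.6694


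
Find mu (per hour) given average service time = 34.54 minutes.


mu = 60 / avg_service_time = 60 / 34.54 = 1.74 per hour

1.74 per hour


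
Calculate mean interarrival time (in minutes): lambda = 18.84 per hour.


Mean interarrival time = 60/lambda = 60/18.84 = 3.18 minutes

3.18 minutes


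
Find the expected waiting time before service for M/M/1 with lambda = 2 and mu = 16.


rho = 2/16; Wq = rho/(mu - lambda) = 0.0089 hours

0.0089 hours


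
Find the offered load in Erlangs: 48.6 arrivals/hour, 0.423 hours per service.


Offered load a = lambda * E[S] = 48.6 * 0.423 = 20.56 Erlangs

20.56 Erlangs


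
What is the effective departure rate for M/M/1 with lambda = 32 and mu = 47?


For a stable queue (lambda < mu), throughput = lambda = 32 per hour

32 per hour


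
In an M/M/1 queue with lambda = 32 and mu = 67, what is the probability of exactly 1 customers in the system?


rho = 32/67; P(n) = (1-rho)*rho^n = (1-32/67)*(32/67)^1 = 0.2495

0.2495


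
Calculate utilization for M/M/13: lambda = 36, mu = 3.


rho = lambda/(c*mu) = 36/(13*3) = 0.9231

0.9231


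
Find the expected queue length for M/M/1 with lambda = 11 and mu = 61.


rho = 11/61; Lq = rho^2/(1-rho) = 0.04

0.04


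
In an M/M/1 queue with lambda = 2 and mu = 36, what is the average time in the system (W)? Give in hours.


W = 1/(mu - lambda) = 1/(36 - 2) = 0.0294 hours

0.0294 hours


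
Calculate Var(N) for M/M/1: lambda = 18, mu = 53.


rho = 18/53; Var(N) = rho/(1-rho)^2 = 0.78

0.78


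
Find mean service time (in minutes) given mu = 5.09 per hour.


Mean service time = 60/mu = 60/5.09 = 11.79 minutes

11.79 minutes


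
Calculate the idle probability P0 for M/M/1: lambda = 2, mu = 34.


P0 = 1 - rho = 1 - 2/34 = 0.9412

0.9412


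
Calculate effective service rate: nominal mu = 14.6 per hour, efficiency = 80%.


Effective rate = mu * efficiency = 14.6 * 0.8 = 11.68 per hour

11.68 per hour


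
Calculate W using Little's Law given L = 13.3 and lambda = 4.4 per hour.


W = L / lambda = 13.3 / 4.4 = 3.0227 hours

3.0227 hours


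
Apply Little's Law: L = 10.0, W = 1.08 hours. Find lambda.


lambda = L / W = 10.0 / 1.08 = 9.26 per hour

9.26 per hour


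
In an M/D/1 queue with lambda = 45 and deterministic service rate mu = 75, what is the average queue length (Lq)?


M/D/1: Lq = rho^2 / (2*(1-rho)) where rho = 45/75; Lq = 0.45

0.45


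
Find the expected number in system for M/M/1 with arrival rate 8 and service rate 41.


rho = 8/41; L = rho/(1-rho) = 0.24

0.24


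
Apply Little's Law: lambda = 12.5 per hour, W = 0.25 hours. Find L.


L = lambda * W = 12.5 * 0.25 = 3.13

3.13


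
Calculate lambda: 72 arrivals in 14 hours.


lambda = total arrivals / time = 72 / 14 = 5.14 per hour

5.14 per hour


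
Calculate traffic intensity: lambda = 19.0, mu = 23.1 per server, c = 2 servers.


rho = lambda / (c * mu) = 19.0 / (2 * 23.1) = 0.4113

0.4113


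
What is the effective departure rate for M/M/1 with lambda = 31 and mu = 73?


For a stable queue (lambda < mu), throughput = lambda = 31 per hour

31 per hour


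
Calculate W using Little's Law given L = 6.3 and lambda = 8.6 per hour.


W = L / lambda = 6.3 / 8.6 = 0.7326 hours

0.7326 hours


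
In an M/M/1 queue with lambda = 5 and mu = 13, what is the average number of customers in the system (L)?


rho = 5/13; L = rho/(1-rho) = 0.63

0.63


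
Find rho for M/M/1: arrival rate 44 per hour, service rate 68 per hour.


rho = lambda/mu = 44/68 = 0.6471

0.6471


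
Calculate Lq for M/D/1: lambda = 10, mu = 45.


M/D/1: Lq = rho^2 / (2*(1-rho)) where rho = 10/45; Lq = 0.03

0.03


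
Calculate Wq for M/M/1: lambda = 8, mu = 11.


rho = 8/11; Wq = rho/(mu - lambda) = 0.2424 hours

0.2424 hours


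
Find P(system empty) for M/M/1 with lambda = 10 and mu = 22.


P0 = 1 - rho = 1 - 10/22 = 0.5455

0.5455


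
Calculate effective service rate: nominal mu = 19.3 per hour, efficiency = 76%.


Effective rate = mu * efficiency = 19.3 * 0.76 = 14.67 per hour

14.67 per hour


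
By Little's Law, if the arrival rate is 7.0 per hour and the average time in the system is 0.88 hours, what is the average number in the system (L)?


L = lambda * W = 7.0 * 0.88 = 6.16

6.16


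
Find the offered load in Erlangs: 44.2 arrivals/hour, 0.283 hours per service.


Offered load a = lambda * E[S] = 44.2 * 0.283 = 12.51 Erlangs

12.51 Erlangs


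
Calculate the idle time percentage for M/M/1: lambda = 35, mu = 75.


Idle fraction = (1 - rho) * 100 = (1 - 35/75) * 100 = 53.3%

53.3%


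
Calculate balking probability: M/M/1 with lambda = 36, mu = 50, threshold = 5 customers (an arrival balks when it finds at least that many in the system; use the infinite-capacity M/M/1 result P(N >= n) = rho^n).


P(N >= 5) = rho^5 = (36/50)^5 = 0.1935

0.1935


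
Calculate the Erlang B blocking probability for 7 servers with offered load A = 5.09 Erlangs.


B(N,A) = (A^N/N!) / sum(A^k/k!, k=0..N) with N=7, A=5.09 = 0.1262

0.1262


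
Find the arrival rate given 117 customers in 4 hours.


lambda = total arrivals / time = 117 / 4 = 29.25 per hour

29.25 per hour


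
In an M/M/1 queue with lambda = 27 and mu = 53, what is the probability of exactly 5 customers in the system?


rho = 27/53; P(n) = (1-rho)*rho^n = (1-27/53)*(27/53)^5 = 0.0168

0.0168


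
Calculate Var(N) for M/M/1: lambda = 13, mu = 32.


rho = 13/32; Var(N) = rho/(1-rho)^2 = 1.15

1.15


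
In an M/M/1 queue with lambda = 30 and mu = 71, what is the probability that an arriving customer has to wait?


P(wait) = rho = lambda/mu = 30/71 = 0.4225

0.4225


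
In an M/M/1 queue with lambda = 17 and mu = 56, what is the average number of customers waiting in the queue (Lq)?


rho = 17/56; Lq = rho^2/(1-rho) = 0.13

0.13


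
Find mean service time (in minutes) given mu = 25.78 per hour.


Mean service time = 60/mu = 60/25.78 = 2.33 minutes

2.33 minutes


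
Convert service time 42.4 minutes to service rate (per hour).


mu = 60 / avg_service_time = 60 / 42.4 = 1.42 per hour

1.42 per hour


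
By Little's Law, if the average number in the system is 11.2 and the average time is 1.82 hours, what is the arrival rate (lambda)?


lambda = L / W = 11.2 / 1.82 = 6.15 per hour

6.15 per hour


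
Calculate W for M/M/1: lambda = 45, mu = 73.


W = 1/(mu - lambda) = 1/(73 - 45) = 0.0357 hours

0.0357 hours


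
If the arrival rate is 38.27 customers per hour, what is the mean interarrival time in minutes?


Mean interarrival time = 60/lambda = 60/38.27 = 1.57 minutes

1.57 minutes


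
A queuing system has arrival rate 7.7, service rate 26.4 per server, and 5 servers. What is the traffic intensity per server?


rho = lambda / (c * mu) = 7.7 / (5 * 26.4) = 0.0583

0.0583


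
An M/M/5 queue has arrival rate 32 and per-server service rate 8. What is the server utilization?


rho = lambda/(c*mu) = 32/(5*8) = 0.8

0.8


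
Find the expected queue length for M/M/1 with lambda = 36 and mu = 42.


rho = 36/42; Lq = rho^2/(1-rho) = 5.14

5.14


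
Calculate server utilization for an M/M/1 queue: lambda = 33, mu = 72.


rho = lambda/mu = 33/72 = 0.4583

0.4583


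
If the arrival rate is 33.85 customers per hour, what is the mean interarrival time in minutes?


Mean interarrival time = 60/lambda = 60/33.85 = 1.77 minutes

1.77 minutes


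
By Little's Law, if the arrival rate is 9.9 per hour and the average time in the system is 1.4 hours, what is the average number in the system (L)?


L = lambda * W = 9.9 * 1.4 = 13.86

13.86


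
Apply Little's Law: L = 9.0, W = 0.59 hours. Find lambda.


lambda = L / W = 9.0 / 0.59 = 15.25 per hour

15.25 per hour


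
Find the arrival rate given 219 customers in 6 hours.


lambda = total arrivals / time = 219 / 6 = 36.5 per hour

36.5 per hour


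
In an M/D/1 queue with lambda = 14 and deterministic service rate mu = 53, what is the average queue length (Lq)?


M/D/1: Lq = rho^2 / (2*(1-rho)) where rho = 14/53; Lq = 0.05

0.05


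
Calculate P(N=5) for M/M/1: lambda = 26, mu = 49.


rho = 26/49; P(n) = (1-rho)*rho^n = (1-26/49)*(26/49)^5 = 0.0197

0.0197


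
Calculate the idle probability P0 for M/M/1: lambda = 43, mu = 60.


P0 = 1 - rho = 1 - 43/60 = 0.2833

0.2833


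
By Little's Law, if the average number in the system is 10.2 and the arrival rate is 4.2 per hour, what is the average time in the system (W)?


W = L / lambda = 10.2 / 4.2 = 2.4286 hours

2.4286 hours


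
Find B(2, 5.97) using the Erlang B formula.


B(N,A) = (A^N/N!) / sum(A^k/k!, k=0..N) with N=2, A=5.97 = 0.7188

0.7188


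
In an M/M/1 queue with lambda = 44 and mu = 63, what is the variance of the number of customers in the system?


rho = 44/63; Var(N) = rho/(1-rho)^2 = 7.68

7.68


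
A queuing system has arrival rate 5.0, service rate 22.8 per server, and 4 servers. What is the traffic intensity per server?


rho = lambda / (c * mu) = 5.0 / (4 * 22.8) = 0.0548

0.0548


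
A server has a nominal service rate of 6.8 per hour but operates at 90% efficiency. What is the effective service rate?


Effective rate = mu * efficiency = 6.8 * 0.9 = 6.12 per hour

6.12 per hour


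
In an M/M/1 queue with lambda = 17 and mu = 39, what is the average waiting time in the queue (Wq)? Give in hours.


rho = 17/39; Wq = rho/(mu - lambda) = 0.0198 hours

0.0198 hours


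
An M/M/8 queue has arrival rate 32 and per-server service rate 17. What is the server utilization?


rho = lambda/(c*mu) = 32/(8*17) = 0.2353

0.2353


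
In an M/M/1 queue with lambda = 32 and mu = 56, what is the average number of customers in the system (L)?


rho = 32/56; L = rho/(1-rho) = 1.33

1.33


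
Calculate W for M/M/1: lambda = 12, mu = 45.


W = 1/(mu - lambda) = 1/(45 - 12) = 0.0303 hours

0.0303 hours


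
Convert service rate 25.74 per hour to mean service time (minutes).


Mean service time = 60/mu = 60/25.74 = 2.33 minutes

2.33 minutes


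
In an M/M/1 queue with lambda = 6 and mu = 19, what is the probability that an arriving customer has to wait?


P(wait) = rho = lambda/mu = 6/19 = 0.3158

0.3158


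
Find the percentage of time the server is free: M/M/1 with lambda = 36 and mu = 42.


Idle fraction = (1 - rho) * 100 = (1 - 36/42) * 100 = 14.3%

14.3%


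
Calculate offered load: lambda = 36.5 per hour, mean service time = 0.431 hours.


Offered load a = lambda * E[S] = 36.5 * 0.431 = 15.73 Erlangs

15.73 Erlangs


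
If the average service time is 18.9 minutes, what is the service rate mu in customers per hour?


mu = 60 / avg_service_time = 60 / 18.9 = 3.17 per hour

3.17 per hour


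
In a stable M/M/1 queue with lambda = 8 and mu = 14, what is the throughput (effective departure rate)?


For a stable queue (lambda < mu), throughput = lambda = 8 per hour

8 per hour


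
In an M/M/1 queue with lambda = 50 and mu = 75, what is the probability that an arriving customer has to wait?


P(wait) = rho = lambda/mu = 50/75 = 0.6667

0.6667


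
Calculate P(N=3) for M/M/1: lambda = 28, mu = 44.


rho = 28/44; P(n) = (1-rho)*rho^n = (1-28/44)*(28/44)^3 = 0.0937

0.0937


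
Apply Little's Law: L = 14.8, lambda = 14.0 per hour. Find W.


W = L / lambda = 14.8 / 14.0 = 1.0571 hours

1.0571 hours


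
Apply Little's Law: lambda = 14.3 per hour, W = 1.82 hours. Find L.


L = lambda * W = 14.3 * 1.82 = 26.03

26.03


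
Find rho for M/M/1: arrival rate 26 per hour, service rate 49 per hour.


rho = lambda/mu = 26/49 = 0.5306

0.5306


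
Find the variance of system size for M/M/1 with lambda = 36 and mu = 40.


rho = 36/40; Var(N) = rho/(1-rho)^2 = 90.0

90.0


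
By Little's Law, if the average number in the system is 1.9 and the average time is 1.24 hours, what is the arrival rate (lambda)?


lambda = L / W = 1.9 / 1.24 = 1.53 per hour

1.53 per hour


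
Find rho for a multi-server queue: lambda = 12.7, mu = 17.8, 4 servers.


rho = lambda / (c * mu) = 12.7 / (4 * 17.8) = 0.1784

0.1784


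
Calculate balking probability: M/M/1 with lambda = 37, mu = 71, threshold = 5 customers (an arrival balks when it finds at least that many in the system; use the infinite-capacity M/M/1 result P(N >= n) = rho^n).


P(N >= 5) = rho^5 = (37/71)^5 = 0.0384

0.0384


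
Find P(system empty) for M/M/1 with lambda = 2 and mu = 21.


P0 = 1 - rho = 1 - 2/21 = 0.9048

0.9048


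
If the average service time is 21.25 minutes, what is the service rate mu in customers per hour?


mu = 60 / avg_service_time = 60 / 21.25 = 2.82 per hour

2.82 per hour


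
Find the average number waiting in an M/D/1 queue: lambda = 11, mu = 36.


M/D/1: Lq = rho^2 / (2*(1-rho)) where rho = 11/36; Lq = 0.07

0.07


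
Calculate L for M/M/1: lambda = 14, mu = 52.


rho = 14/52; L = rho/(1-rho) = 0.37

0.37


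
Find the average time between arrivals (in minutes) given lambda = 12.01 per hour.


Mean interarrival time = 60/lambda = 60/12.01 = 5.0 minutes

5.0 minutes


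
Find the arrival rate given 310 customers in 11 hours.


lambda = total arrivals / time = 310 / 11 = 28.18 per hour

28.18 per hour


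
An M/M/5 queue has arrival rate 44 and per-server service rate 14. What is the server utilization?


rho = lambda/(c*mu) = 44/(5*14) = 0.6286

0.6286


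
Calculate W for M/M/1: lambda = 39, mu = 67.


W = 1/(mu - lambda) = 1/(67 - 39) = 0.0357 hours

0.0357 hours


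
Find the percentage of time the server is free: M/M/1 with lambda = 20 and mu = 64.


Idle fraction = (1 - rho) * 100 = (1 - 20/64) * 100 = 68.8%

68.8%


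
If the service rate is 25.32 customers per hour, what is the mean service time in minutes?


Mean service time = 60/mu = 60/25.32 = 2.37 minutes

2.37 minutes


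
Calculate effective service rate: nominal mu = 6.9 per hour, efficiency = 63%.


Effective rate = mu * efficiency = 6.9 * 0.63 = 4.35 per hour

4.35 per hour


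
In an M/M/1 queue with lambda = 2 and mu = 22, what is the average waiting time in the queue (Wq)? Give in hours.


rho = 2/22; Wq = rho/(mu - lambda) = 0.0045 hours

0.0045 hours


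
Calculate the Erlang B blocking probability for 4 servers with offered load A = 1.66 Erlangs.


B(N,A) = (A^N/N!) / sum(A^k/k!, k=0..N) with N=4, A=1.66 = 0.0618

0.0618


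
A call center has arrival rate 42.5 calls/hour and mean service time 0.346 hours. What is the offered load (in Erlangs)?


Offered load a = lambda * E[S] = 42.5 * 0.346 = 14.71 Erlangs

14.71 Erlangs


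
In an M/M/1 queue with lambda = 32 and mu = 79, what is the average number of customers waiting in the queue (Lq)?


rho = 32/79; Lq = rho^2/(1-rho) = 0.28

0.28


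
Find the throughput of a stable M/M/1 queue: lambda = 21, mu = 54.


For a stable queue (lambda < mu), throughput = lambda = 21 per hour

21 per hour


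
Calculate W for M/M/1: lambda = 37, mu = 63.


W = 1/(mu - lambda) = 1/(63 - 37) = 0.0385 hours

0.0385 hours


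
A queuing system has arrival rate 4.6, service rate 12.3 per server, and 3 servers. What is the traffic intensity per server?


rho = lambda / (c * mu) = 4.6 / (3 * 12.3) = 0.1247

0.1247


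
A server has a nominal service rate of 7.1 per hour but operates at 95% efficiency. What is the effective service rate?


Effective rate = mu * efficiency = 7.1 * 0.95 = 6.75 per hour

6.75 per hour


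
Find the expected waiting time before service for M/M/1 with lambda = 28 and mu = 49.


rho = 28/49; Wq = rho/(mu - lambda) = 0.0272 hours

0.0272 hours


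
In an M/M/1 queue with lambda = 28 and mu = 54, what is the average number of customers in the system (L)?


rho = 28/54; L = rho/(1-rho) = 1.08

1.08


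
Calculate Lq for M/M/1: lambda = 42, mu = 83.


rho = 42/83; Lq = rho^2/(1-rho) = 0.52

0.52


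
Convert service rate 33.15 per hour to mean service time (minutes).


Mean service time = 60/mu = 60/33.15 = 1.81 minutes

1.81 minutes


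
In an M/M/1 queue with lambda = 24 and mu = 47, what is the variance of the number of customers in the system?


rho = 24/47; Var(N) = rho/(1-rho)^2 = 2.13

2.13


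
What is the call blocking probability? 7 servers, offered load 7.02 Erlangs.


B(N,A) = (A^N/N!) / sum(A^k/k!, k=0..N) with N=7, A=7.02 = 0.2501

0.2501


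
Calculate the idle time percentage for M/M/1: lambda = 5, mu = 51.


Idle fraction = (1 - rho) * 100 = (1 - 5/51) * 100 = 90.2%

90.2%


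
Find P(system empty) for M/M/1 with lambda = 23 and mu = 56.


P0 = 1 - rho = 1 - 23/56 = 0.5893

0.5893


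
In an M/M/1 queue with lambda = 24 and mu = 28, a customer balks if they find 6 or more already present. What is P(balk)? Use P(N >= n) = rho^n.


P(N >= 6) = rho^6 = (24/28)^6 = 0.3966

0.3966


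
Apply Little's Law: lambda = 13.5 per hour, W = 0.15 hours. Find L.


L = lambda * W = 13.5 * 0.15 = 2.03

2.03


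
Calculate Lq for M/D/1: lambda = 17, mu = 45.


M/D/1: Lq = rho^2 / (2*(1-rho)) where rho = 17/45; Lq = 0.11

0.11


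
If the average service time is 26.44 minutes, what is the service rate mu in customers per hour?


mu = 60 / avg_service_time = 60 / 26.44 = 2.27 per hour

2.27 per hour


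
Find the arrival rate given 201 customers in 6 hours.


lambda = total arrivals / time = 201 / 6 = 33.5 per hour

33.5 per hour


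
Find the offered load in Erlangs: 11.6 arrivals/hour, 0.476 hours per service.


Offered load a = lambda * E[S] = 11.6 * 0.476 = 5.52 Erlangs

5.52 Erlangs


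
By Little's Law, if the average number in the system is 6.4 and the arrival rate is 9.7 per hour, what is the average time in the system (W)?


W = L / lambda = 6.4 / 9.7 = 0.6598 hours

0.6598 hours


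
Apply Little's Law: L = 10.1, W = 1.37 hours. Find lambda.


lambda = L / W = 10.1 / 1.37 = 7.37 per hour

7.37 per hour


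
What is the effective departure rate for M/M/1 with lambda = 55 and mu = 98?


For a stable queue (lambda < mu), throughput = lambda = 55 per hour

55 per hour


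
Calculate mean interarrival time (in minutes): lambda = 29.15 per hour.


Mean interarrival time = 60/lambda = 60/29.15 = 2.06 minutes

2.06 minutes


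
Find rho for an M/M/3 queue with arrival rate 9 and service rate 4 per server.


rho = lambda/(c*mu) = 9/(3*4) = 0.75

0.75


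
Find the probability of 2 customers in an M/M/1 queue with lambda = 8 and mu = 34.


rho = 8/34; P(n) = (1-rho)*rho^n = (1-8/34)*(8/34)^2 = 0.0423

0.0423


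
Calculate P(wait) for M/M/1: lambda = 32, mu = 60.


P(wait) = rho = lambda/mu = 32/60 = 0.5333

0.5333


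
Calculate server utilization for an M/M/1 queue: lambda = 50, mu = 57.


rho = lambda/mu = 50/57 = 0.8772

0.8772


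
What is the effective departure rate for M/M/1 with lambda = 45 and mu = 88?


For a stable queue (lambda < mu), throughput = lambda = 45 per hour

45 per hour


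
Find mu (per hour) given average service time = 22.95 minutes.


mu = 60 / avg_service_time = 60 / 22.95 = 2.61 per hour

2.61 per hour


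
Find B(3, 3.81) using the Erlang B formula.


B(N,A) = (A^N/N!) / sum(A^k/k!, k=0..N) with N=3, A=3.81 = 0.433

0.433


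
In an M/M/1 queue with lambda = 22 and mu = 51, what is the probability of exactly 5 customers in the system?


rho = 22/51; P(n) = (1-rho)*rho^n = (1-22/51)*(22/51)^5 = 0.0085

0.0085


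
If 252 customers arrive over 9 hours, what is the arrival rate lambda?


lambda = total arrivals / time = 252 / 9 = 28.0 per hour

28.0 per hour


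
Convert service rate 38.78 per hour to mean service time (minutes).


Mean service time = 60/mu = 60/38.78 = 1.55 minutes

1.55 minutes


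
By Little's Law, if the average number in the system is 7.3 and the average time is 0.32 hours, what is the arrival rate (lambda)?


lambda = L / W = 7.3 / 0.32 = 22.81 per hour

22.81 per hour


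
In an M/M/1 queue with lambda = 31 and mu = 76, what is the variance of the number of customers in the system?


rho = 31/76; Var(N) = rho/(1-rho)^2 = 1.16

1.16


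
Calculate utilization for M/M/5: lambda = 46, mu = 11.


rho = lambda/(c*mu) = 46/(5*11) = 0.8364

0.8364


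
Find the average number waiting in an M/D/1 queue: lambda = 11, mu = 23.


M/D/1: Lq = rho^2 / (2*(1-rho)) where rho = 11/23; Lq = 0.22

0.22


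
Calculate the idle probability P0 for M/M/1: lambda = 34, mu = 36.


P0 = 1 - rho = 1 - 34/36 = 0.0556

0.0556


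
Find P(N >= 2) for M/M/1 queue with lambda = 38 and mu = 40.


P(N >= 2) = rho^2 = (38/40)^2 = 0.9025

0.9025


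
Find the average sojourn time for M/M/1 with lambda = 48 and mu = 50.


W = 1/(mu - lambda) = 1/(50 - 48) = 0.5 hours

0.5 hours


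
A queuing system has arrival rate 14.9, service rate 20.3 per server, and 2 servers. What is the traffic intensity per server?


rho = lambda / (c * mu) = 14.9 / (2 * 20.3) = 0.367

0.367


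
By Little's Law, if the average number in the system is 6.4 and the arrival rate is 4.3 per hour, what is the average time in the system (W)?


W = L / lambda = 6.4 / 4.3 = 1.4884 hours

1.4884 hours


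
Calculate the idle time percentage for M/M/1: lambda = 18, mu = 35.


Idle fraction = (1 - rho) * 100 = (1 - 18/35) * 100 = 48.6%

48.6%


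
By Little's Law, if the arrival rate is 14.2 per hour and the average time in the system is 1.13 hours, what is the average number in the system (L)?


L = lambda * W = 14.2 * 1.13 = 16.05

16.05


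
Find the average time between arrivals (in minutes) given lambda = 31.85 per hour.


Mean interarrival time = 60/lambda = 60/31.85 = 1.88 minutes

1.88 minutes


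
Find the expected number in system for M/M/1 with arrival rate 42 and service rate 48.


rho = 42/48; L = rho/(1-rho) = 7.0

7.0


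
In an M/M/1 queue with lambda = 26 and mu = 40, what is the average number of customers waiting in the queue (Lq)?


rho = 26/40; Lq = rho^2/(1-rho) = 1.21

1.21


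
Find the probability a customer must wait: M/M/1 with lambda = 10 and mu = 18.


P(wait) = rho = lambda/mu = 10/18 = 0.5556

0.5556


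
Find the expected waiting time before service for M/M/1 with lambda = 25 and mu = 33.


rho = 25/33; Wq = rho/(mu - lambda) = 0.0947 hours

0.0947 hours


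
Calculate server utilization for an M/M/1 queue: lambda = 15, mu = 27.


rho = lambda/mu = 15/27 = 0.5556

0.5556


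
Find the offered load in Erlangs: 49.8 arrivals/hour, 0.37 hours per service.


Offered load a = lambda * E[S] = 49.8 * 0.37 = 18.43 Erlangs

18.43 Erlangs


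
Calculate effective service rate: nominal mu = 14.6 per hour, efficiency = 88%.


Effective rate = mu * efficiency = 14.6 * 0.88 = 12.85 per hour

12.85 per hour


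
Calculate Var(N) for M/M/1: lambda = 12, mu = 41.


rho = 12/41; Var(N) = rho/(1-rho)^2 = 0.59

0.59


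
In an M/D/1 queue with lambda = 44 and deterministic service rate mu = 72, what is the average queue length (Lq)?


M/D/1: Lq = rho^2 / (2*(1-rho)) where rho = 44/72; Lq = 0.48

0.48


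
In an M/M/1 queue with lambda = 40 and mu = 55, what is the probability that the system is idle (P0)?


P0 = 1 - rho = 1 - 40/55 = 0.2727

0.2727


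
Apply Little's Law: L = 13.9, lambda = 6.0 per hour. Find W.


W = L / lambda = 13.9 / 6.0 = 2.3167 hours

2.3167 hours


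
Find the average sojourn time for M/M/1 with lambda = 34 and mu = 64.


W = 1/(mu - lambda) = 1/(64 - 34) = 0.0333 hours

0.0333 hours


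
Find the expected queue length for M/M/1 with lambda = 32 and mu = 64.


rho = 32/64; Lq = rho^2/(1-rho) = 0.5

0.5


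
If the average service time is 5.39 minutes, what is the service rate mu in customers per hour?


mu = 60 / avg_service_time = 60 / 5.39 = 11.13 per hour

11.13 per hour


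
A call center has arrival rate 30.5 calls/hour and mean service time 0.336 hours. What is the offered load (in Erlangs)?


Offered load a = lambda * E[S] = 30.5 * 0.336 = 10.25 Erlangs

10.25 Erlangs


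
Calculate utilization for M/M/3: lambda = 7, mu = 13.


rho = lambda/(c*mu) = 7/(3*13) = 0.1795

0.1795


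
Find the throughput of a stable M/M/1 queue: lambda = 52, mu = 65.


For a stable queue (lambda < mu), throughput = lambda = 52 per hour

52 per hour


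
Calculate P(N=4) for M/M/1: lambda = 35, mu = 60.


rho = 35/60; P(n) = (1-rho)*rho^n = (1-35/60)*(35/60)^4 = 0.0482

0.0482


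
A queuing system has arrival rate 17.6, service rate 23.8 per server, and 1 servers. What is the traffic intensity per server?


rho = lambda / (c * mu) = 17.6 / (1 * 23.8) = 0.7395

0.7395


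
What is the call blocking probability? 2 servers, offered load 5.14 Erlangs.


B(N,A) = (A^N/N!) / sum(A^k/k!, k=0..N) with N=2, A=5.14 = 0.6827

0.6827


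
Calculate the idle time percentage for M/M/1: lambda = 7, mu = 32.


Idle fraction = (1 - rho) * 100 = (1 - 7/32) * 100 = 78.1%

78.1%


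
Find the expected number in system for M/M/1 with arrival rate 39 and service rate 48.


rho = 39/48; L = rho/(1-rho) = 4.33

4.33


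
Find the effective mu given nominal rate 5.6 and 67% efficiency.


Effective rate = mu * efficiency = 5.6 * 0.67 = 3.75 per hour

3.75 per hour


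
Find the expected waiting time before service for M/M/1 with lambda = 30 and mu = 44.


rho = 30/44; Wq = rho/(mu - lambda) = 0.0487 hours

0.0487 hours


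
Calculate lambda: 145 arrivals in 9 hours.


lambda = total arrivals / time = 145 / 9 = 16.11 per hour

16.11 per hour


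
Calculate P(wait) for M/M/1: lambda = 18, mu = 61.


P(wait) = rho = lambda/mu = 18/61 = 0.2951

0.2951


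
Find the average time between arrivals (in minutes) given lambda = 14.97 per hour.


Mean interarrival time = 60/lambda = 60/14.97 = 4.01 minutes

4.01 minutes


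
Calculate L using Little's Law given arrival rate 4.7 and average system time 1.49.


L = lambda * W = 4.7 * 1.49 = 7.0

7.0


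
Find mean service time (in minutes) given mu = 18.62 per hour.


Mean service time = 60/mu = 60/18.62 = 3.22 minutes

3.22 minutes


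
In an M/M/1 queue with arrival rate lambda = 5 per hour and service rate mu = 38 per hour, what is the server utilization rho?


rho = lambda/mu = 5/38 = 0.1316

0.1316


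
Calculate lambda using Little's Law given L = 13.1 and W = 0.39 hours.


lambda = L / W = 13.1 / 0.39 = 33.59 per hour

33.59 per hour


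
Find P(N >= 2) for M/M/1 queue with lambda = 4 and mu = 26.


P(N >= 2) = rho^2 = (4/26)^2 = 0.0237

0.0237


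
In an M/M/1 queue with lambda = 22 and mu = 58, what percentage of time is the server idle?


Idle fraction = (1 - rho) * 100 = (1 - 22/58) * 100 = 62.1%

62.1%


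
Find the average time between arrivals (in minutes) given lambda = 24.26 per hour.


Mean interarrival time = 60/lambda = 60/24.26 = 2.47 minutes

2.47 minutes


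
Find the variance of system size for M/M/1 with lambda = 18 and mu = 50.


rho = 18/50; Var(N) = rho/(1-rho)^2 = 0.88

0.88


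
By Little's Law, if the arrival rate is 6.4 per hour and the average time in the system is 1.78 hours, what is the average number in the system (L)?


L = lambda * W = 6.4 * 1.78 = 11.39

11.39


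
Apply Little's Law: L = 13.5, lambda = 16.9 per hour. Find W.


W = L / lambda = 13.5 / 16.9 = 0.7988 hours

0.7988 hours


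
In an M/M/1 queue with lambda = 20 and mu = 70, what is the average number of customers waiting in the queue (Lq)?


rho = 20/70; Lq = rho^2/(1-rho) = 0.11

0.11


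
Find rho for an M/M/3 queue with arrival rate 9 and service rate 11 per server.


rho = lambda/(c*mu) = 9/(3*11) = 0.2727

0.2727


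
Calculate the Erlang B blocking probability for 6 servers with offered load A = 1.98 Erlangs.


B(N,A) = (A^N/N!) / sum(A^k/k!, k=0..N) with N=6, A=1.98 = 0.0116

0.0116


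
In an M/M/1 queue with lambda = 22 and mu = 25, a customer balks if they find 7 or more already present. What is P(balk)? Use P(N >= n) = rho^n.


P(N >= 7) = rho^7 = (22/25)^7 = 0.4087

0.4087


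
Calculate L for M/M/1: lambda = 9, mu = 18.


rho = 9/18; L = rho/(1-rho) = 1.0

1.0


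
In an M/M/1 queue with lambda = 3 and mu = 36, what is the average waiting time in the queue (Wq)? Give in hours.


rho = 3/36; Wq = rho/(mu - lambda) = 0.0025 hours

0.0025 hours


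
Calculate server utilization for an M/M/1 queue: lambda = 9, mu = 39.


rho = lambda/mu = 9/39 = 0.2308

0.2308


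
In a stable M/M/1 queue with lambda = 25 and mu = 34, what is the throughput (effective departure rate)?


For a stable queue (lambda < mu), throughput = lambda = 25 per hour

25 per hour


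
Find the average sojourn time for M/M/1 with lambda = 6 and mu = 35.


W = 1/(mu - lambda) = 1/(35 - 6) = 0.0345 hours

0.0345 hours


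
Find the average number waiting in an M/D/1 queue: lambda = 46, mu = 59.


M/D/1: Lq = rho^2 / (2*(1-rho)) where rho = 46/59; Lq = 1.38

1.38


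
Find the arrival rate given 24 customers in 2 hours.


lambda = total arrivals / time = 24 / 2 = 12.0 per hour

12.0 per hour


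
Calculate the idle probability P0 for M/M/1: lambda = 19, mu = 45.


P0 = 1 - rho = 1 - 19/45 = 0.5778

0.5778


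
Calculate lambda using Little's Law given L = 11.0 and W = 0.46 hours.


lambda = L / W = 11.0 / 0.46 = 23.91 per hour

23.91 per hour


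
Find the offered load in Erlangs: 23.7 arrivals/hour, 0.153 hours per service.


Offered load a = lambda * E[S] = 23.7 * 0.153 = 3.63 Erlangs

3.63 Erlangs


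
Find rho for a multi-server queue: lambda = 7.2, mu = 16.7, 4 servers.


rho = lambda / (c * mu) = 7.2 / (4 * 16.7) = 0.1078

0.1078


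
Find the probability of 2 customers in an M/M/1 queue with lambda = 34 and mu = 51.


rho = 34/51; P(n) = (1-rho)*rho^n = (1-34/51)*(34/51)^2 = 0.1481

0.1481


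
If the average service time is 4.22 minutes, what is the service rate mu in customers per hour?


mu = 60 / avg_service_time = 60 / 4.22 = 14.22 per hour

14.22 per hour


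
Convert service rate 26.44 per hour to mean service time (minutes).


Mean service time = 60/mu = 60/26.44 = 2.27 minutes

2.27 minutes


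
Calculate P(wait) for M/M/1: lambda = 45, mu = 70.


P(wait) = rho = lambda/mu = 45/70 = 0.6429

0.6429


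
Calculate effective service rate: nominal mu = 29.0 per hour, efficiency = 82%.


Effective rate = mu * efficiency = 29.0 * 0.82 = 23.78 per hour

23.78 per hour


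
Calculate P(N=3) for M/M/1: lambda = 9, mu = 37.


rho = 9/37; P(n) = (1-rho)*rho^n = (1-9/37)*(9/37)^3 = 0.0109

0.0109


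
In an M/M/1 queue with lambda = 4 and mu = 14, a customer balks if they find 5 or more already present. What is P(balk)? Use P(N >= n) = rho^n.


P(N >= 5) = rho^5 = (4/14)^5 = 0.0019

0.0019


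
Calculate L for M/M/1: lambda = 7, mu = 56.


rho = 7/56; L = rho/(1-rho) = 0.14

0.14


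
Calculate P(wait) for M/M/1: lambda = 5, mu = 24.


P(wait) = rho = lambda/mu = 5/24 = 0.2083

0.2083


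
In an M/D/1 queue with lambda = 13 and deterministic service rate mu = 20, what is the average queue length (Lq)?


M/D/1: Lq = rho^2 / (2*(1-rho)) where rho = 13/20; Lq = 0.6

0.6


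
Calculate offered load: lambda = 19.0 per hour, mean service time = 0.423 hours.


Offered load a = lambda * E[S] = 19.0 * 0.423 = 8.04 Erlangs

8.04 Erlangs


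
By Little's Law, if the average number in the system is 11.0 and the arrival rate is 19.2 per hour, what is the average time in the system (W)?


W = L / lambda = 11.0 / 19.2 = 0.5729 hours

0.5729 hours


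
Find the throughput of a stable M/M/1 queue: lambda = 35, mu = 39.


For a stable queue (lambda < mu), throughput = lambda = 35 per hour

35 per hour


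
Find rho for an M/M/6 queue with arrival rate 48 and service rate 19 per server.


rho = lambda/(c*mu) = 48/(6*19) = 0.4211

0.4211


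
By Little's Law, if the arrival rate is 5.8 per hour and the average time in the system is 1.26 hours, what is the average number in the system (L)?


L = lambda * W = 5.8 * 1.26 = 7.31

7.31


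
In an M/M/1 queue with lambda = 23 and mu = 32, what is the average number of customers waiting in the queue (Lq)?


rho = 23/32; Lq = rho^2/(1-rho) = 1.84

1.84


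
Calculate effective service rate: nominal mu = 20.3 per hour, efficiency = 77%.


Effective rate = mu * efficiency = 20.3 * 0.77 = 15.63 per hour

15.63 per hour


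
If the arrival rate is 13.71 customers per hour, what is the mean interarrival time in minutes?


Mean interarrival time = 60/lambda = 60/13.71 = 4.38 minutes

4.38 minutes
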